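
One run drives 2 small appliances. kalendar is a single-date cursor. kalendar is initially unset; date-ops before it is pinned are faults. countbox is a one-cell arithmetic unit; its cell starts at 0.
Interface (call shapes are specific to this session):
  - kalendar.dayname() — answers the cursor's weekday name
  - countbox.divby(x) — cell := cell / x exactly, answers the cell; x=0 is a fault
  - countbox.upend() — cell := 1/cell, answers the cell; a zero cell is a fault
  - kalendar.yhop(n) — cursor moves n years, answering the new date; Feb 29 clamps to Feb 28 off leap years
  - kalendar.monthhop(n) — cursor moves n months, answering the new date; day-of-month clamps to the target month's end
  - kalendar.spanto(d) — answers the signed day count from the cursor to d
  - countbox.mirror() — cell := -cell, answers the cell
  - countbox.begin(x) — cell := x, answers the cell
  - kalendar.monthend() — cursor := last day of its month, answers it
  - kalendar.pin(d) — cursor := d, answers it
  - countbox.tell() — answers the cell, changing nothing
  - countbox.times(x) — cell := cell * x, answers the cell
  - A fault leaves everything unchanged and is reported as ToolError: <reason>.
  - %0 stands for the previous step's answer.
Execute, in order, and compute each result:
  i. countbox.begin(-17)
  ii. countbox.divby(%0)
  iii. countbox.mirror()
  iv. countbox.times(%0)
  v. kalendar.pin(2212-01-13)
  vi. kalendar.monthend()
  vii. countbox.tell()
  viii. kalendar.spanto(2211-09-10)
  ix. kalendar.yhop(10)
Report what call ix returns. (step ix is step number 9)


Step: begin[x: -17]
Result: -17
Step: divby[x: %0]
Result: 1
Step: mirror[]
Result: -1
Step: times[x: %0]
Result: 1
Step: pin[d: 2212-01-13]
Result: 2212-01-13
Step: monthend[]
Result: 2212-01-31
Step: tell[]
Result: 1
Step: spanto[d: 2211-09-10]
Result: -143
Step: yhop[n: 10]
Result: 2222-01-31

Answer: 2222-01-31


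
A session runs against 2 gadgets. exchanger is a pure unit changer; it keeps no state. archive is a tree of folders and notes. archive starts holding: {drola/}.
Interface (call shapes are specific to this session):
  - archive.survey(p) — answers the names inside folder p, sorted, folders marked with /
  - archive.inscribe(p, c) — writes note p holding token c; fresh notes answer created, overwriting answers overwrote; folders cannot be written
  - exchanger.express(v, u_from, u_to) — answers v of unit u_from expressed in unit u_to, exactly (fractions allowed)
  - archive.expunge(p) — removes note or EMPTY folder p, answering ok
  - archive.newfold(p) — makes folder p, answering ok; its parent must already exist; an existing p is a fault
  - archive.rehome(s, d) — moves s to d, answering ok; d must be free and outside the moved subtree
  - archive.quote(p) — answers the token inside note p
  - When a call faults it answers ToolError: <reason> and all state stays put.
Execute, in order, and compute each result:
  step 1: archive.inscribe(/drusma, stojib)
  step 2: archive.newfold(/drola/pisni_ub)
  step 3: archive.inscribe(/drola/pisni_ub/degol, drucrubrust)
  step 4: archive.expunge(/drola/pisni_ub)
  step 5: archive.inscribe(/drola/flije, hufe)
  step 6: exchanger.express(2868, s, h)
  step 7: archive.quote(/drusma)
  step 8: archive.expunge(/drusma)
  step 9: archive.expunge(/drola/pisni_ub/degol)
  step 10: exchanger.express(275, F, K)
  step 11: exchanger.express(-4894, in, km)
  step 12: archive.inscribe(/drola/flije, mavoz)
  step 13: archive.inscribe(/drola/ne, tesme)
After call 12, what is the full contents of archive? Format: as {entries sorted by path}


$ archive.inscribe p='/drusma' c='stojib'
:: created
$ archive.newfold p='/drola/pisni_ub'
:: ok
$ archive.inscribe p='/drola/pisni_ub/degol' c='drucrubrust'
:: created
$ archive.expunge p='/drola/pisni_ub'
:: ToolError: not empty
$ archive.inscribe p='/drola/flije' c='hufe'
:: created
$ exchanger.express v='2868' u_from='s' u_to='h'
:: 239/300
$ archive.quote p='/drusma'
:: stojib
$ archive.expunge p='/drusma'
:: ok
$ archive.expunge p='/drola/pisni_ub/degol'
:: ok
$ exchanger.express v='275' u_from='F' u_to='K'
:: 8163/20
$ exchanger.express v='-4894' u_from='in' u_to='km'
:: -310769/2500000
$ archive.inscribe p='/drola/flije' c='mavoz'
:: overwrote
$ archive.inscribe p='/drola/ne' c='tesme'
:: created

Answer: {drola/, drola/flije=mavoz, drola/pisni_ub/}


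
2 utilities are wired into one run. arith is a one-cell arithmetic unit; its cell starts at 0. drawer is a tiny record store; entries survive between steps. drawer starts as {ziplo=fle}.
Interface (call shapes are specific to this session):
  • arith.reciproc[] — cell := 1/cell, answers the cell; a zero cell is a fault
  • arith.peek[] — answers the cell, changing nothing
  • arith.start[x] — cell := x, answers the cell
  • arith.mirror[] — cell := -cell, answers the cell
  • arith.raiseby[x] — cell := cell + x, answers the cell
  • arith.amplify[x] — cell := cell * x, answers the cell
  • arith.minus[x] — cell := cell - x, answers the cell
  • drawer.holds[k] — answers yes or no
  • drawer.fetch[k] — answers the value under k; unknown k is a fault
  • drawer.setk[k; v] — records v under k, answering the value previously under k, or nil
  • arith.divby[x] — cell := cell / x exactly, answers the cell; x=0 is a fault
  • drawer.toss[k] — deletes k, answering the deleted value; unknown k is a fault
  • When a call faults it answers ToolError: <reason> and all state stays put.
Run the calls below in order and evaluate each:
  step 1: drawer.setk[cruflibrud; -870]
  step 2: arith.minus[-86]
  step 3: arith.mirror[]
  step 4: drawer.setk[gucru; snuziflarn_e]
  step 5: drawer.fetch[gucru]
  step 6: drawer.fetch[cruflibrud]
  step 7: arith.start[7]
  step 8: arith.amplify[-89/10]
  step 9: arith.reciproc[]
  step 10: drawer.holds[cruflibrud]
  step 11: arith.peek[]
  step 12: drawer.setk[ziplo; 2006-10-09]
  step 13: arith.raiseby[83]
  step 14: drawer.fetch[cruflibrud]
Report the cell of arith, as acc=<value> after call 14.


~$ drawer.setk k: cruflibrud v: -870
= nil
~$ arith.minus x: -86
= 86
~$ arith.mirror
= -86
~$ drawer.setk k: gucru v: snuziflarn_e
= nil
~$ drawer.fetch k: gucru
= snuziflarn_e
~$ drawer.fetch k: cruflibrud
= -870
~$ arith.start x: 7
= 7
~$ arith.amplify x: -89/10
= -623/10
~$ arith.reciproc
= -10/623
~$ drawer.holds k: cruflibrud
= yes
~$ arith.peek
= -10/623
~$ drawer.setk k: ziplo v: 2006-10-09
= fle
~$ arith.raiseby x: 83
= 51699/623
~$ drawer.fetch k: cruflibrud
= -870

Answer: acc=51699/623


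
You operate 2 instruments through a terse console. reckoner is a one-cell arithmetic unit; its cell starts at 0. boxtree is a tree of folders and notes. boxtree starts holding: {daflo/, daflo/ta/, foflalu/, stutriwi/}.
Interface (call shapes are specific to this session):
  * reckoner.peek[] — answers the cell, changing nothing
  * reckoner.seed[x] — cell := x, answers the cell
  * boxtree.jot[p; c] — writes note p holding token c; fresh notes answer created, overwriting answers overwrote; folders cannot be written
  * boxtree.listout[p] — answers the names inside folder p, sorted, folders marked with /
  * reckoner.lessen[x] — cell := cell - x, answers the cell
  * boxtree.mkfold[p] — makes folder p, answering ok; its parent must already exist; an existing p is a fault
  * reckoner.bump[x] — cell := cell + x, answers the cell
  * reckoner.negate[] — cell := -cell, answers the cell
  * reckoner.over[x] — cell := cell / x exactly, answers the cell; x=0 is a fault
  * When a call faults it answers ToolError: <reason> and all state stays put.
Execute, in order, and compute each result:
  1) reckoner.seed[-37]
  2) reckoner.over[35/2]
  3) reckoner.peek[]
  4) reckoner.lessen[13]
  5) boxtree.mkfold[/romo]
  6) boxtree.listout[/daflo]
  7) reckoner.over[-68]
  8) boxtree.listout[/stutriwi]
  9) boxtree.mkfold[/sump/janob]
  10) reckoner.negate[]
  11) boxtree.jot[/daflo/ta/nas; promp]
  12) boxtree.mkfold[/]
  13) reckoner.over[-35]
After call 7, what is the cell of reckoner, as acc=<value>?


Do: reckoner.seed[x=-37]
See: -37
Do: reckoner.over[x=35/2]
See: -74/35
Do: reckoner.peek[]
See: -74/35
Do: reckoner.lessen[x=13]
See: -529/35
Do: boxtree.mkfold[p=/romo]
See: ok
Do: boxtree.listout[p=/daflo]
See: [ta/]
Do: reckoner.over[x=-68]
See: 529/2380
Do: boxtree.listout[p=/stutriwi]
See: []
Do: boxtree.mkfold[p=/sump/janob]
See: ToolError: no parent
Do: reckoner.negate[]
See: -529/2380
Do: boxtree.jot[p=/daflo/ta/nas; c=promp]
See: created
Do: boxtree.mkfold[p=/]
See: ToolError: exists
Do: reckoner.over[x=-35]
See: 529/83300

Answer: acc=529/2380


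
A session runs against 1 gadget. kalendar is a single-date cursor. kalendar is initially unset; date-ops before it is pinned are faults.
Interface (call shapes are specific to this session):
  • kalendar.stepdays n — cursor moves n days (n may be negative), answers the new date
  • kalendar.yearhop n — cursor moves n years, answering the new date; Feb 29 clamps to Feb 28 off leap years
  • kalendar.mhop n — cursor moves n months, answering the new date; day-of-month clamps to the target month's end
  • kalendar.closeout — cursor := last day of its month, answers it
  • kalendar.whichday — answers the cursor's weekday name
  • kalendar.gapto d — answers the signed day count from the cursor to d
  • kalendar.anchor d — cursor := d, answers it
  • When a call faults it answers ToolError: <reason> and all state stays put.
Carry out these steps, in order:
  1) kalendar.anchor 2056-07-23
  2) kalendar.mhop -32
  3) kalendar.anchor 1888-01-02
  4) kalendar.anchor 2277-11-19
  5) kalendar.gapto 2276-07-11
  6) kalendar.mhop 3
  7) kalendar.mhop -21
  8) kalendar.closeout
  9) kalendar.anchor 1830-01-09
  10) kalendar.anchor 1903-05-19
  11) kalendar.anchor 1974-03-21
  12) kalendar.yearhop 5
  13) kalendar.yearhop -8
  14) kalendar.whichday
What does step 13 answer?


CALL kalendar.anchor[d→2056-07-23]
RET  2056-07-23
CALL kalendar.mhop[n→-32]
RET  2053-11-23
CALL kalendar.anchor[d→1888-01-02]
RET  1888-01-02
CALL kalendar.anchor[d→2277-11-19]
RET  2277-11-19
CALL kalendar.gapto[d→2276-07-11]
RET  -496
CALL kalendar.mhop[n→3]
RET  2278-02-19
CALL kalendar.mhop[n→-21]
RET  2276-05-19
CALL kalendar.closeout[]
RET  2276-05-31
CALL kalendar.anchor[d→1830-01-09]
RET  1830-01-09
CALL kalendar.anchor[d→1903-05-19]
RET  1903-05-19
CALL kalendar.anchor[d→1974-03-21]
RET  1974-03-21
CALL kalendar.yearhop[n→5]
RET  1979-03-21
CALL kalendar.yearhop[n→-8]
RET  1971-03-21
CALL kalendar.whichday[]
RET  Sunday

Answer: 1971-03-21


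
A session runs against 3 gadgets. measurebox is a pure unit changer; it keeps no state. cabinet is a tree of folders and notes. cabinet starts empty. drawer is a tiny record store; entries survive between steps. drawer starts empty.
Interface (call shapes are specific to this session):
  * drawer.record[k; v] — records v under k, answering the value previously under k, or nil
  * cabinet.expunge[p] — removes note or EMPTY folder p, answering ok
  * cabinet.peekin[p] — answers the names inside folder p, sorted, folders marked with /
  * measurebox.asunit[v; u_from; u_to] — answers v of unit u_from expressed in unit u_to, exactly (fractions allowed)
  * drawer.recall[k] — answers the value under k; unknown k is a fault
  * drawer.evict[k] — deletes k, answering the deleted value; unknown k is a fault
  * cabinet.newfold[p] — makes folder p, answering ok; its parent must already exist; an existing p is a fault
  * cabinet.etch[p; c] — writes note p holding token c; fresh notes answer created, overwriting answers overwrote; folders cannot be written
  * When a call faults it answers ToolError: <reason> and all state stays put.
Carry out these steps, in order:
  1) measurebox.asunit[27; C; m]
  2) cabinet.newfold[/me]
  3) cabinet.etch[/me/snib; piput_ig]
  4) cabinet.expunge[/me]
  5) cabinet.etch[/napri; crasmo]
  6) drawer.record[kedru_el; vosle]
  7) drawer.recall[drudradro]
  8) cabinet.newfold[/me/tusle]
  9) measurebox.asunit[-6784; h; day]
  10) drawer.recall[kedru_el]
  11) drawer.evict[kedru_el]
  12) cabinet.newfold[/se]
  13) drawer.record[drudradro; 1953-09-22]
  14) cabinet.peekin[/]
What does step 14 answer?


-> measurebox.asunit(v='27', u_from='C', u_to='m')
<- ToolError: incompatible units
-> cabinet.newfold(p='/me')
<- ok
-> cabinet.etch(p='/me/snib', c='piput_ig')
<- created
-> cabinet.expunge(p='/me')
<- ToolError: not empty
-> cabinet.etch(p='/napri', c='crasmo')
<- created
-> drawer.record(k='kedru_el', v='vosle')
<- nil
-> drawer.recall(k='drudradro')
<- ToolError: no such key drudradro
-> cabinet.newfold(p='/me/tusle')
<- ok
-> measurebox.asunit(v='-6784', u_from='h', u_to='day')
<- -848/3
-> drawer.recall(k='kedru_el')
<- vosle
-> drawer.evict(k='kedru_el')
<- vosle
-> cabinet.newfold(p='/se')
<- ok
-> drawer.record(k='drudradro', v='1953-09-22')
<- nil
-> cabinet.peekin(p='/')
<- [me/, napri, se/]

Answer: [me/, napri, se/]


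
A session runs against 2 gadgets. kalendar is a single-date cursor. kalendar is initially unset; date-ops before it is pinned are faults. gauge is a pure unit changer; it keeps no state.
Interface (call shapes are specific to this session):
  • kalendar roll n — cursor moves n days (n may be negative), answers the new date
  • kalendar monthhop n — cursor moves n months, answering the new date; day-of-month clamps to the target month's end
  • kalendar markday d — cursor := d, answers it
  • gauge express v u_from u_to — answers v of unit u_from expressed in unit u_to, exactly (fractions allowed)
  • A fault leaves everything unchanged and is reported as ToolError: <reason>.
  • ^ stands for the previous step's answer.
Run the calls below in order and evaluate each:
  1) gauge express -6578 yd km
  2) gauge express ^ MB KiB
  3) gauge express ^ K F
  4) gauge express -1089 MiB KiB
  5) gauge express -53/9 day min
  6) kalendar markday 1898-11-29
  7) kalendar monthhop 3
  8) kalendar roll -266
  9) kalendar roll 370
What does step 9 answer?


-- gauge express(v=-6578, u_from=yd, u_to=km) -> -3759327/625000
-- gauge express(v=^, u_from=MB, u_to=KiB) -> -3759327/640
-- gauge express(v=^, u_from=K, u_to=F) -> -35304887/3200
-- gauge express(v=-1089, u_from=MiB, u_to=KiB) -> -1115136
-- gauge express(v=-53/9, u_from=day, u_to=min) -> -8480
-- kalendar markday(d=1898-11-29) -> 1898-11-29
-- kalendar monthhop(n=3) -> 1899-02-28
-- kalendar roll(n=-266) -> 1898-06-07
-- kalendar roll(n=370) -> 1899-06-12

Answer: 1899-06-12


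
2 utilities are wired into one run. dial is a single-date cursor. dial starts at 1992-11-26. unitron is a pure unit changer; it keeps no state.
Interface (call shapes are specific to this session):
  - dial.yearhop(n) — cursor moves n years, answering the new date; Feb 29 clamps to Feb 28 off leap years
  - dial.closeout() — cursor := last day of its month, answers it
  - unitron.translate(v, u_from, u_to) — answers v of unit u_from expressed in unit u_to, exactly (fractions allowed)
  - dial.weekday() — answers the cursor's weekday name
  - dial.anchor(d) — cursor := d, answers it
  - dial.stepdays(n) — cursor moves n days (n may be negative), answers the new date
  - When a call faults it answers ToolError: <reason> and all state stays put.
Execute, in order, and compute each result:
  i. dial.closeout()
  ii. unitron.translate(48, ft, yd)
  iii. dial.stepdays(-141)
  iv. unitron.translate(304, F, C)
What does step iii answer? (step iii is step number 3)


Answer: 1992-07-12

Derivation:
>> dial.closeout()
<< 1992-11-30
>> unitron.translate(v=48, u_from=ft, u_to=yd)
<< 16
>> dial.stepdays(n=-141)
<< 1992-07-12
>> unitron.translate(v=304, u_from=F, u_to=C)
<< 1360/9


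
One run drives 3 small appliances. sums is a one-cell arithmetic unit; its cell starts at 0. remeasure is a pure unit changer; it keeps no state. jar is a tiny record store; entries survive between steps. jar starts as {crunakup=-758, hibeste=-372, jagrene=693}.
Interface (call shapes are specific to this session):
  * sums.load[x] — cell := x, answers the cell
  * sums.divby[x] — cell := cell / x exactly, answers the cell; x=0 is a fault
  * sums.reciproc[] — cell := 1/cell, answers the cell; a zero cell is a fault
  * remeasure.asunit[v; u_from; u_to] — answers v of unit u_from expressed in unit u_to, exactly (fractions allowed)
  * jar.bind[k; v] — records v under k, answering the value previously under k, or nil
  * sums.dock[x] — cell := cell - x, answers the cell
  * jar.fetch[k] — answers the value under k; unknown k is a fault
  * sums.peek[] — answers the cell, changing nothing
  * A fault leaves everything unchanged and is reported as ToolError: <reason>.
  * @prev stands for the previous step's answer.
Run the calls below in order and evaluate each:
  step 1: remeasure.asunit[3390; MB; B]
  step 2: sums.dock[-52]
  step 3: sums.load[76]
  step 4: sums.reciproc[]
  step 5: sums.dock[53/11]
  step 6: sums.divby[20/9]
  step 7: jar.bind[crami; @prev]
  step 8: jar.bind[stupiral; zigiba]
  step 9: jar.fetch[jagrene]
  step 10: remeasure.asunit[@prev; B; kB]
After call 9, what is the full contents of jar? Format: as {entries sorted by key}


>>> asunit v→3390 u_from→MB u_to→B
= 3390000000
>>> dock x→-52
= 52
>>> load x→76
= 76
>>> reciproc
= 1/76
>>> dock x→53/11
= -4017/836
>>> divby x→20/9
= -36153/16720
>>> bind k→crami v→@prev
= nil
>>> bind k→stupiral v→zigiba
= nil
>>> fetch k→jagrene
= 693
>>> asunit v→@prev u_from→B u_to→kB
= 693/1000

Answer: {crami=-36153/16720, crunakup=-758, hibeste=-372, jagrene=693, stupiral=zigiba}


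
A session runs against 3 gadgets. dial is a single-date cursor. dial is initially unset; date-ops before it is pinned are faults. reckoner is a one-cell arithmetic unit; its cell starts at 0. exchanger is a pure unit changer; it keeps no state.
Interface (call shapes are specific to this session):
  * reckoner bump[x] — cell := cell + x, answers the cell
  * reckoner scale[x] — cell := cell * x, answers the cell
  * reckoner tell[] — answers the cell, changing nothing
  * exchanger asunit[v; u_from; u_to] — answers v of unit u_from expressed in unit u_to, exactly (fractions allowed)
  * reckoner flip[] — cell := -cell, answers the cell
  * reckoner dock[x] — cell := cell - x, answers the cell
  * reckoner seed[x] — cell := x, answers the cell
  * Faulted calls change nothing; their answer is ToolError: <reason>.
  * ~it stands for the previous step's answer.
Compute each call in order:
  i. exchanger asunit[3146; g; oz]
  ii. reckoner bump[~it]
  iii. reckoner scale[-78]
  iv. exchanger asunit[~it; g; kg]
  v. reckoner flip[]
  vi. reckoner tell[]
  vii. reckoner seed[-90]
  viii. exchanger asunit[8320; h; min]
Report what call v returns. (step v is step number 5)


~$ exchanger asunit v='3146' u_from='g' u_to='oz'
[out] 457600000/4123567
~$ reckoner bump x='~it'
[out] 457600000/4123567
~$ reckoner scale x='-78'
[out] -35692800000/4123567
~$ exchanger asunit v='~it' u_from='g' u_to='kg'
[out] -35692800/4123567
~$ reckoner flip
[out] 35692800000/4123567
~$ reckoner tell
[out] 35692800000/4123567
~$ reckoner seed x='-90'
[out] -90
~$ exchanger asunit v='8320' u_from='h' u_to='min'
[out] 499200

Answer: 35692800000/4123567


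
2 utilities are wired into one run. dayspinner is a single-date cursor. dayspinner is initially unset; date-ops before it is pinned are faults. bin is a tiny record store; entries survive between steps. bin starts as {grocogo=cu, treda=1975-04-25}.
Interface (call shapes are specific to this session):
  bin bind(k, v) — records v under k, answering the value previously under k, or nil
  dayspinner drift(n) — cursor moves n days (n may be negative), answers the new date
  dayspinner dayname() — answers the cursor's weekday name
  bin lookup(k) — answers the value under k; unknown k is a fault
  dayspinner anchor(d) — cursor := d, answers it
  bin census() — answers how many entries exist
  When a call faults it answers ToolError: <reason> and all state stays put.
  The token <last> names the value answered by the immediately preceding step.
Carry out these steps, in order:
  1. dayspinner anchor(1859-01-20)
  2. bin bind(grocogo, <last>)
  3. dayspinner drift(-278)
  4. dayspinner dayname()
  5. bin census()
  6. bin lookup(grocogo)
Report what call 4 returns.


>> dayspinner anchor(d→1859-01-20)
<< 1859-01-20
>> bin bind(k→grocogo, v→<last>)
<< cu
>> dayspinner drift(n→-278)
<< 1858-04-17
>> dayspinner dayname()
<< Saturday
>> bin census()
<< 2
>> bin lookup(k→grocogo)
<< 1859-01-20

Answer: Saturday


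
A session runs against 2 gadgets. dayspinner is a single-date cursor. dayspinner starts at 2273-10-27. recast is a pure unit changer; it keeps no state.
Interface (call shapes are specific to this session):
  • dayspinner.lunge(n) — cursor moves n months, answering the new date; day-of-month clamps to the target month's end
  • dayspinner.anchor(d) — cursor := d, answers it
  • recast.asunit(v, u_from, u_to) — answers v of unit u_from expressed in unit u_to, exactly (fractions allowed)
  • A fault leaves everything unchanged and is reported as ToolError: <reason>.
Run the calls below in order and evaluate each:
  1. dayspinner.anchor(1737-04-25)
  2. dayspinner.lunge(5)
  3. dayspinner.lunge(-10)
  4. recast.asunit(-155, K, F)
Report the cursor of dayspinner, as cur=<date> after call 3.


[in] dayspinner.anchor d=1737-04-25
  1737-04-25
[in] dayspinner.lunge n=5
  1737-09-25
[in] dayspinner.lunge n=-10
  1736-11-25
[in] recast.asunit v=-155 u_from=K u_to=F
  -73867/100

Answer: cur=1736-11-25


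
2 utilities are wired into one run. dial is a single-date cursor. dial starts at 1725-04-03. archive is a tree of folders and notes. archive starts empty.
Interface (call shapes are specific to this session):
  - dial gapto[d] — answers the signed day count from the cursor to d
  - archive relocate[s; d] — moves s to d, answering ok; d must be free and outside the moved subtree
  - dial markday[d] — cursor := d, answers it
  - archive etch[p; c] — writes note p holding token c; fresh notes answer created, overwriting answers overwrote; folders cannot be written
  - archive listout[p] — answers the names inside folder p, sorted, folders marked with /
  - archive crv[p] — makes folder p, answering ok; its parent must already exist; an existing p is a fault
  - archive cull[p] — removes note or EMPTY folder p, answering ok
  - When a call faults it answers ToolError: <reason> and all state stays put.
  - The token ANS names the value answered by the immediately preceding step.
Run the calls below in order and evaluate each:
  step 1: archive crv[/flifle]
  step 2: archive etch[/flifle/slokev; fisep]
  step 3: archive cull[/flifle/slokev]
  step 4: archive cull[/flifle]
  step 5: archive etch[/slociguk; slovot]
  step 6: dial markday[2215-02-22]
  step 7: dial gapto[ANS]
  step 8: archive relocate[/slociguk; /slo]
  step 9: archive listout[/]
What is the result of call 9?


$ archive crv p→/flifle
= ok
$ archive etch p→/flifle/slokev c→fisep
= created
$ archive cull p→/flifle/slokev
= ok
$ archive cull p→/flifle
= ok
$ archive etch p→/slociguk c→slovot
= created
$ dial markday d→2215-02-22
= 2215-02-22
$ dial gapto d→ANS
= 0
$ archive relocate s→/slociguk d→/slo
= ok
$ archive listout p→/
= [slo]

Answer: [slo]


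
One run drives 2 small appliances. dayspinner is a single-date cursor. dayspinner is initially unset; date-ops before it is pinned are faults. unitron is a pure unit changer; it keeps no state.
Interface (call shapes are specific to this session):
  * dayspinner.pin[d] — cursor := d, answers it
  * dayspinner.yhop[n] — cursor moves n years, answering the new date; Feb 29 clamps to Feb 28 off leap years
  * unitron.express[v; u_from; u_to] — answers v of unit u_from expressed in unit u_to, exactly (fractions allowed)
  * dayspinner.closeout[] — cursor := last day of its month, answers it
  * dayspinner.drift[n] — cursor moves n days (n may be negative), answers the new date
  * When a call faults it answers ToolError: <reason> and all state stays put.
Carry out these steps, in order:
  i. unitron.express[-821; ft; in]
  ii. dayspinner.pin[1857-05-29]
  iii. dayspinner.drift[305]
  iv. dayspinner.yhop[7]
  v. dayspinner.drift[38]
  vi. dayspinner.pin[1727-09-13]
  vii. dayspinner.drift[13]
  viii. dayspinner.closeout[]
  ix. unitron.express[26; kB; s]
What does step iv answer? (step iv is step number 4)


Answer: 1865-03-30

Derivation:
;; 1. express(v→-821, u_from→ft, u_to→in) : -9852
;; 2. pin(d→1857-05-29) : 1857-05-29
;; 3. drift(n→305) : 1858-03-30
;; 4. yhop(n→7) : 1865-03-30
;; 5. drift(n→38) : 1865-05-07
;; 6. pin(d→1727-09-13) : 1727-09-13
;; 7. drift(n→13) : 1727-09-26
;; 8. closeout() : 1727-09-30
;; 9. express(v→26, u_from→kB, u_to→s) : ToolError: incompatible units


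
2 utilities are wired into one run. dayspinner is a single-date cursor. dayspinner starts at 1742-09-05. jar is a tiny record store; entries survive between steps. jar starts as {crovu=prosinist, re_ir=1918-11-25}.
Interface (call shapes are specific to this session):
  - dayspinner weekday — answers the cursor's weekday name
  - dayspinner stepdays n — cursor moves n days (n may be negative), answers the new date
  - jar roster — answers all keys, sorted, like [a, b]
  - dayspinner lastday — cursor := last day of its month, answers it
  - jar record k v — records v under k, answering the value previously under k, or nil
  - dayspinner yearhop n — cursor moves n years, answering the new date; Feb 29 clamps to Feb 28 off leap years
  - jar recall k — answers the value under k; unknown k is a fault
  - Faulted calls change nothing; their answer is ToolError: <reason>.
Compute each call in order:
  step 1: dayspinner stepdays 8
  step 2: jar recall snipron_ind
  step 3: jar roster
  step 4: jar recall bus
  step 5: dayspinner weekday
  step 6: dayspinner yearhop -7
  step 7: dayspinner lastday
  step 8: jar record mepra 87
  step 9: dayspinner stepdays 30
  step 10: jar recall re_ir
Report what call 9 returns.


Calling dayspinner stepdays passing n='8', — result: 1742-09-13.
Now I run jar recall passing k='snipron_ind', — result: ToolError: no such key snipron_ind.
Now I run jar roster, → [crovu, re_ir].
Calling jar recall passing k='bus', giving ToolError: no such key bus.
Using dayspinner weekday(), giving Thursday.
Then dayspinner yearhop passing n='-7', giving 1735-09-13.
I try dayspinner lastday, giving 1735-09-30.
I use jar record passing k='mepra', v='87', → nil.
Invoking dayspinner stepdays passing n='30', which returns 1735-10-30.
Calling jar recall passing k='re_ir', and observe 1918-11-25.

Answer: 1735-10-30


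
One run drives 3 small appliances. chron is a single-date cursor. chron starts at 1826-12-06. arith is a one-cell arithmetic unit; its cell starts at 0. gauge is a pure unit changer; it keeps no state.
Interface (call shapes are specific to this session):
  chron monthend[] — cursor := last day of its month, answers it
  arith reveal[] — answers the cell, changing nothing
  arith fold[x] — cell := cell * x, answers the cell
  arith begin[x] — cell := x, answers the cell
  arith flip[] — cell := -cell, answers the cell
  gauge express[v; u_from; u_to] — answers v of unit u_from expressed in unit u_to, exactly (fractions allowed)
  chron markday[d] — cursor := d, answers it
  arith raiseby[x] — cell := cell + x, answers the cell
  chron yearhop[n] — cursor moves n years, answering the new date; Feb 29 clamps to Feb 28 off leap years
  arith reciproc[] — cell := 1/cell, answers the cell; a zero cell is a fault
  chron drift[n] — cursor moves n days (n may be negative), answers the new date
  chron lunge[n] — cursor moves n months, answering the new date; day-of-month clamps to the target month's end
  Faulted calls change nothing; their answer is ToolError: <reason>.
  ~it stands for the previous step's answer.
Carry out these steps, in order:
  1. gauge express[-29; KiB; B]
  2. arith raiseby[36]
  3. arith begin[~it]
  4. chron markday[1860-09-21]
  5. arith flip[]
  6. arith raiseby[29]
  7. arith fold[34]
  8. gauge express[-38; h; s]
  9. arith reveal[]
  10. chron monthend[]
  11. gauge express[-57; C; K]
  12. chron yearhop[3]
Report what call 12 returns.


Answer: 1863-09-30

Derivation:
// gauge express(-29, KiB, B) => -29696
// arith raiseby(36) => 36
// arith begin(~it) => 36
// chron markday(1860-09-21) => 1860-09-21
// arith flip() => -36
// arith raiseby(29) => -7
// arith fold(34) => -238
// gauge express(-38, h, s) => -136800
// arith reveal() => -238
// chron monthend() => 1860-09-30
// gauge express(-57, C, K) => 4323/20
// chron yearhop(3) => 1863-09-30


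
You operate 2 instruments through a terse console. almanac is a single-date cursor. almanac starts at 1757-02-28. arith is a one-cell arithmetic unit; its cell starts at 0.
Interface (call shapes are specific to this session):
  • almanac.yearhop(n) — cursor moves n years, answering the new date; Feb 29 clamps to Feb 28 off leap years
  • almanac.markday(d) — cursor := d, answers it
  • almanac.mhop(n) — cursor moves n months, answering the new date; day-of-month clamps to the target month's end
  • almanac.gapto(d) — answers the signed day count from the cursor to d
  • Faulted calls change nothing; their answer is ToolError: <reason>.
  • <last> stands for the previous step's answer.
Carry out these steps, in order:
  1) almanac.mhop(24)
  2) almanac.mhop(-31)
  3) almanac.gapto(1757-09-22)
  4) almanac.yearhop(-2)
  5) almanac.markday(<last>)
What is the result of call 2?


CALL mhop[24]
RET  1759-02-28
CALL mhop[-31]
RET  1756-07-28
CALL gapto[1757-09-22]
RET  421
CALL yearhop[-2]
RET  1754-07-28
CALL markday[<last>]
RET  1754-07-28

Answer: 1756-07-28


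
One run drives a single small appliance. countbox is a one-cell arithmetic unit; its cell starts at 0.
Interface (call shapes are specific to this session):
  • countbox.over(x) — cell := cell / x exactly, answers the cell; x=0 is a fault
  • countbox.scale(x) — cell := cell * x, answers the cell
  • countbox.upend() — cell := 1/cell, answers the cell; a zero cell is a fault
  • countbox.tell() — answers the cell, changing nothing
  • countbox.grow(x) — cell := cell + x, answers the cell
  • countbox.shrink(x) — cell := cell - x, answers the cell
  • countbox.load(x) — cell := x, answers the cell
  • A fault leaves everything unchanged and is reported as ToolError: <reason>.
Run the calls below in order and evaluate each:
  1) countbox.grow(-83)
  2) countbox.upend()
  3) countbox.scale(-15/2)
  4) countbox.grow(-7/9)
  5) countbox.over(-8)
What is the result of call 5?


Do: countbox.grow[x: -83]
See: -83
Do: countbox.upend[]
See: -1/83
Do: countbox.scale[x: -15/2]
See: 15/166
Do: countbox.grow[x: -7/9]
See: -1027/1494
Do: countbox.over[x: -8]
See: 1027/11952

Answer: 1027/11952


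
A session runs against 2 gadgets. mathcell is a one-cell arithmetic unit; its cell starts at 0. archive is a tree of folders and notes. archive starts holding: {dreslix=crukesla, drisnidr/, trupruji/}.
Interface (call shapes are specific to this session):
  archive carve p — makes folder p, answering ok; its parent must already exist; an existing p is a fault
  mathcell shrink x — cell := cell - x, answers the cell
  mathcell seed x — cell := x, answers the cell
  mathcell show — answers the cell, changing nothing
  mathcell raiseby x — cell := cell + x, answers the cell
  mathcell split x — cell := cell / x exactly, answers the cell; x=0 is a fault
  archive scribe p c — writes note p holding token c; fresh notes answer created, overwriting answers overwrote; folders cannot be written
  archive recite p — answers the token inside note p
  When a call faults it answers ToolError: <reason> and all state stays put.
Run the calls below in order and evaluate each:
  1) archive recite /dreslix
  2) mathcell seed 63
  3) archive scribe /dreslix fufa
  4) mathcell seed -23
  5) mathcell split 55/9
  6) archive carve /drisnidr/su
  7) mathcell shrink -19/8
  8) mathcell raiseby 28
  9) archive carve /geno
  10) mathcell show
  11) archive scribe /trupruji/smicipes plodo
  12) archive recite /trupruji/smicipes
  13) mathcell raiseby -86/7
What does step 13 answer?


Answer: 44123/3080

Derivation:
>> archive recite(p→/dreslix)
<< crukesla
>> mathcell seed(x→63)
<< 63
>> archive scribe(p→/dreslix, c→fufa)
<< overwrote
>> mathcell seed(x→-23)
<< -23
>> mathcell split(x→55/9)
<< -207/55
>> archive carve(p→/drisnidr/su)
<< ok
>> mathcell shrink(x→-19/8)
<< -611/440
>> mathcell raiseby(x→28)
<< 11709/440
>> archive carve(p→/geno)
<< ok
>> mathcell show()
<< 11709/440
>> archive scribe(p→/trupruji/smicipes, c→plodo)
<< created
>> archive recite(p→/trupruji/smicipes)
<< plodo
>> mathcell raiseby(x→-86/7)
<< 44123/3080


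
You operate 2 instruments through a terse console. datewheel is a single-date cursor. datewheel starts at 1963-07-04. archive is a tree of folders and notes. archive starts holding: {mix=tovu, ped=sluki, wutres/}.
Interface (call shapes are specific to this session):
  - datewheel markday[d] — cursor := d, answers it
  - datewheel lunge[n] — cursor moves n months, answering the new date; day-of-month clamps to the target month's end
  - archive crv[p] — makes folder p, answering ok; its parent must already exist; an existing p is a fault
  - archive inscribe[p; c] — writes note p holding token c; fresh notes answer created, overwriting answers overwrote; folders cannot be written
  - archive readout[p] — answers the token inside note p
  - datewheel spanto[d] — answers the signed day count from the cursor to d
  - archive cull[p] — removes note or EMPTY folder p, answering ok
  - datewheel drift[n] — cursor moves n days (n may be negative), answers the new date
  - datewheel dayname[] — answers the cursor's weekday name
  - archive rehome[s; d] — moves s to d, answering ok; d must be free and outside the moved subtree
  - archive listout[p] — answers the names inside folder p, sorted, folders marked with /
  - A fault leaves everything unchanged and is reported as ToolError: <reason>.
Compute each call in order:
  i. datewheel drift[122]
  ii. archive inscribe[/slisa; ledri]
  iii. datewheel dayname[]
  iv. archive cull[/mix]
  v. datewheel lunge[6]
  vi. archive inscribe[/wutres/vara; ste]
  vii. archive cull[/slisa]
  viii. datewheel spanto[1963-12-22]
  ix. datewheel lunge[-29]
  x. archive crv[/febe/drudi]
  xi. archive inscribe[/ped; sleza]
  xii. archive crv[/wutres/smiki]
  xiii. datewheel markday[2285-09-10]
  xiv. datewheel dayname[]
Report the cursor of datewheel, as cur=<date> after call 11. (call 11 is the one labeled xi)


Answer: cur=1961-12-03

Derivation:
$ datewheel drift n: 122
= 1963-11-03
$ archive inscribe p: /slisa c: ledri
= created
$ datewheel dayname
= Sunday
$ archive cull p: /mix
= ok
$ datewheel lunge n: 6
= 1964-05-03
$ archive inscribe p: /wutres/vara c: ste
= created
$ archive cull p: /slisa
= ok
$ datewheel spanto d: 1963-12-22
= -133
$ datewheel lunge n: -29
= 1961-12-03
$ archive crv p: /febe/drudi
= ToolError: no parent
$ archive inscribe p: /ped c: sleza
= overwrote
$ archive crv p: /wutres/smiki
= ok
$ datewheel markday d: 2285-09-10
= 2285-09-10
$ datewheel dayname
= Thursday


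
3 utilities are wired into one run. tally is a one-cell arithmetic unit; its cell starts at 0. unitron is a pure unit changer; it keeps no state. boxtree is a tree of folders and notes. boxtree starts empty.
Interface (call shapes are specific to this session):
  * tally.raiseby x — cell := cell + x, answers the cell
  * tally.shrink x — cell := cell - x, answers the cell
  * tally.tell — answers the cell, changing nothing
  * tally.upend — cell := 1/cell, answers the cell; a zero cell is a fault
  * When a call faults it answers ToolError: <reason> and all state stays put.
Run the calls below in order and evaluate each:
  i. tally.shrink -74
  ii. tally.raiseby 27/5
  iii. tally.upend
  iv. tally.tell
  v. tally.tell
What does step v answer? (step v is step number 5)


Answer: 5/397

Derivation:
Invoking shrink using -74, and get 74.
Next I call raiseby using 27/5, giving 397/5.
Then upend(), yielding 5/397.
Next I call tell(), → 5/397.
Next I call tell(), giving 5/397.


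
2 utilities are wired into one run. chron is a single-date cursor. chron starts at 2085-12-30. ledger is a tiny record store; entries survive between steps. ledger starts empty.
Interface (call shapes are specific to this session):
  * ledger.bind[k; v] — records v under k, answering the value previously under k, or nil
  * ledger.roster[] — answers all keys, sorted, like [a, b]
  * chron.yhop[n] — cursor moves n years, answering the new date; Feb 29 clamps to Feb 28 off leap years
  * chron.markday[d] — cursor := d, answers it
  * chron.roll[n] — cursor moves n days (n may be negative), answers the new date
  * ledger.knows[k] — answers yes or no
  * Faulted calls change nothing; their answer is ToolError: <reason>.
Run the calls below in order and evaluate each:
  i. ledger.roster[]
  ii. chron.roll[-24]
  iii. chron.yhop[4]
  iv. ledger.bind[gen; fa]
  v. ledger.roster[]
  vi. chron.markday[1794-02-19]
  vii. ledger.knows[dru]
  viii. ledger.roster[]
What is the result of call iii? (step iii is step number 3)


>> ledger.roster()
<< []
>> chron.roll(n→-24)
<< 2085-12-06
>> chron.yhop(n→4)
<< 2089-12-06
>> ledger.bind(k→gen, v→fa)
<< nil
>> ledger.roster()
<< [gen]
>> chron.markday(d→1794-02-19)
<< 1794-02-19
>> ledger.knows(k→dru)
<< no
>> ledger.roster()
<< [gen]

Answer: 2089-12-06


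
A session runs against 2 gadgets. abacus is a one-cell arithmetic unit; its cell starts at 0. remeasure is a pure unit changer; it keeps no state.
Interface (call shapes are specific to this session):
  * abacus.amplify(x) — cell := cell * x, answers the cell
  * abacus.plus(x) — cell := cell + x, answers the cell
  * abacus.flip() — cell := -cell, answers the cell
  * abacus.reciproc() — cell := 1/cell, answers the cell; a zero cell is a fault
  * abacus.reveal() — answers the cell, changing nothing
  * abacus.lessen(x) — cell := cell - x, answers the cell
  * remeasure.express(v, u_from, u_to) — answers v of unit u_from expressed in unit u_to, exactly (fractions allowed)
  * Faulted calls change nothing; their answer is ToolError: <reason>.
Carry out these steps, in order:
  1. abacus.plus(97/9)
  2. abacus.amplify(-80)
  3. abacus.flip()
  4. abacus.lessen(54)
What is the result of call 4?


→ abacus.plus(97/9)
← 97/9
→ abacus.amplify(-80)
← -7760/9
→ abacus.flip()
← 7760/9
→ abacus.lessen(54)
← 7274/9

Answer: 7274/9


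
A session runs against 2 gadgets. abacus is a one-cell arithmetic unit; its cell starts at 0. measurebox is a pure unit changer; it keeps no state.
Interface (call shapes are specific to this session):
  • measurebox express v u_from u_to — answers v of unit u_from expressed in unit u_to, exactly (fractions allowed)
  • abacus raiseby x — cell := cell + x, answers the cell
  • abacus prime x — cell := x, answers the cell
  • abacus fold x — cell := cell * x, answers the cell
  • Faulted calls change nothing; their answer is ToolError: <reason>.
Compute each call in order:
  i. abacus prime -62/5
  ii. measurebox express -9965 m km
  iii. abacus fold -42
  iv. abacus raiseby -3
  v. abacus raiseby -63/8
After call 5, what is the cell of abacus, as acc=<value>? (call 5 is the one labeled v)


Answer: acc=20397/40

Derivation:
Step: abacus prime[x='-62/5']
Result: -62/5
Step: measurebox express[v='-9965'; u_from='m'; u_to='km']
Result: -1993/200
Step: abacus fold[x='-42']
Result: 2604/5
Step: abacus raiseby[x='-3']
Result: 2589/5
Step: abacus raiseby[x='-63/8']
Result: 20397/40


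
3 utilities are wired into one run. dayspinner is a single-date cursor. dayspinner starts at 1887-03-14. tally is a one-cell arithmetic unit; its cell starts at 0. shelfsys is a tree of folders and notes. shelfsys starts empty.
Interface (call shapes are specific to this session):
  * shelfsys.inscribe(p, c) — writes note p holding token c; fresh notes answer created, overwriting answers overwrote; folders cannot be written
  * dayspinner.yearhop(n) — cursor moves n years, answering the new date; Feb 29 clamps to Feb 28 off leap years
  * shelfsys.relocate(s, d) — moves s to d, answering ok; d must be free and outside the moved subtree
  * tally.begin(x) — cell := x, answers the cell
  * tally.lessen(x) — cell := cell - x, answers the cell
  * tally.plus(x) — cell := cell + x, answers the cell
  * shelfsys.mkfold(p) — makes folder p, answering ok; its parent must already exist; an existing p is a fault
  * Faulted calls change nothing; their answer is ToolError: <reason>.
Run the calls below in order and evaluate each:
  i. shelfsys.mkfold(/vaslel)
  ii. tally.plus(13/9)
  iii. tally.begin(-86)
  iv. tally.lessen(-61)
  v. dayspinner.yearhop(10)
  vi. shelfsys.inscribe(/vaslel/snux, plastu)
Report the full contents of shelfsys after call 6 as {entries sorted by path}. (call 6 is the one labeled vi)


> mkfold p=/vaslel
:: ok
> plus x=13/9
:: 13/9
> begin x=-86
:: -86
> lessen x=-61
:: -25
> yearhop n=10
:: 1897-03-14
> inscribe p=/vaslel/snux c=plastu
:: created

Answer: {vaslel/, vaslel/snux=plastu}
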